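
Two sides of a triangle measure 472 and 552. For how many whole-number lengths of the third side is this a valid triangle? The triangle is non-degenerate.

943

The triangle inequality gives |472 − 552| < c < 472 + 552, i.e. 80 < c < 1024.
So c can be any integer from 81 to 1023: 943 values.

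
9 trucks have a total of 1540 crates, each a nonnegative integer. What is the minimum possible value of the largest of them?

172

Some value must be at least ⌈1540/9⌉ = 172, since 9 × 171 = 1539 < 1540.
Equality holds with 1 value of 172 and 8 values of 171.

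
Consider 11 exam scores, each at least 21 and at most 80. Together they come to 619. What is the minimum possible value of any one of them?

Minimizing one value means maximizing the remaining 10.
The other 10 can take up 10 × 80 = 800 ≥ 619 − 21, so one score can sit at its floor of 21.
Achievable: one at 21 and the other 10 totalling 598, which fits since 10 × 21 ≤ 598 ≤ 10 × 80.

21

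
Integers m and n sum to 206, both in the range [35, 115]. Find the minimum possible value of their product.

10465

Since m + n is fixed, pushing one of them to its bound minimizes the product.
The extreme feasible split is m = 91, n = 115, giving mn = 10465.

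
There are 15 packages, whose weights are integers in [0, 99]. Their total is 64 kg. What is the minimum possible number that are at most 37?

14

Let j be the number exceeding 37. Then the total is ≥ 38·j + 0·(15 − j) = 0 + 38j.
So 38j ≤ 64 and j ≤ 1; hence at least 15 − 1 = 14 are ≤ 37.
Exactly 14 works: 14 values at 0 and 1 at 38 total 38; raise one of the low values by 26 (still ≤ 37) to hit 64.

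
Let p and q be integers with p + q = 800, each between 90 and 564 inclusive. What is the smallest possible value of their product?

133104

Since p + q is fixed, pushing one of them to its bound minimizes the product.
The extreme feasible split is p = 236, q = 564, giving pq = 133104.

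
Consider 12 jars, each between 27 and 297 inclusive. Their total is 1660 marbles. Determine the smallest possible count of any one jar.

To make one jar as small as possible, make the other 11 as large as possible.
The other 11 can take up 11 × 297 = 3267 ≥ 1660 − 27, so one jar can sit at its floor of 27.
Achievable: one at 27 and the other 11 totalling 1633, which fits since 11 × 27 ≤ 1633 ≤ 11 × 297.

27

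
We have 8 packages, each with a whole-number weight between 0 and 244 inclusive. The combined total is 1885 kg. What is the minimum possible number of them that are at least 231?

4

Suppose at most 8 − j of them reach 231; then j values are ≤ 230 and the rest ≤ 244.
The total is then ≤ 230·j + 244·(8 − j) = 1952 − 14j. For this to be ≥ 1885 we need j ≤ 4, so at least 8 − 4 = 4 must reach 231.
Exactly 4 works: 4 values at 244 and 4 at 230 total 1896; lower one of the high values by 11 (still ≥ 231) to hit 1885.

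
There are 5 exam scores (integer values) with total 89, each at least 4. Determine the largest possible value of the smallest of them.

17

The average is 89/5 < 18, so some value is ≤ 17.
Taking 1 copy of 17 and 4 copies of 18 gives exactly 89, so 17 is attained.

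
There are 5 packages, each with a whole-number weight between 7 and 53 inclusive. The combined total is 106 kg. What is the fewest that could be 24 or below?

Let j be the number exceeding 24. Then the total is ≥ 25·j + 7·(5 − j) = 35 + 18j.
So 18j ≤ 71 and j ≤ 3; hence at least 5 − 3 = 2 are ≤ 24.
Exactly 2 works: 2 values at 7 and 3 at 25 total 89; raise one of the low values by 17 (still ≤ 24) to hit 106.

2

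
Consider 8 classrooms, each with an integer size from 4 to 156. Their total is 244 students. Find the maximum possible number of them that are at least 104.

2

If k of the values are ≥ 104, the total is ≥ 104k + 4(8 − k).
Setting 104k + 4(8 − k) ≤ 244 gives 100k ≤ 212, so k ≤ 2.
k = 2 is achieved by 2 values at 104 and 6 at 4, total 232; add 12 to one value (staying below 104) to reach 244.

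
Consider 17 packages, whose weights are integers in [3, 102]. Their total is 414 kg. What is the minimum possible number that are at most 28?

4

If only k of them are at most 28, the other 17 − k are at least 29, so the total is at least (17 − k)·29 + k·3.
This is ≤ 414, so (17 − k)·29 + 3k ≤ 414, which gives k ≥ 4.
Exactly 4 works: 4 values at 3 and 13 at 29 total 389; raise one of the low values by 25 (still ≤ 28) to hit 414.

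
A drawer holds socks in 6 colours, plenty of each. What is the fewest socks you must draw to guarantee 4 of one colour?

19

In the worst case you draw 3 of each of the 6 colours: 6 × 3 = 18.
One more forces 4 of some colour, so 18 + 1 = 19.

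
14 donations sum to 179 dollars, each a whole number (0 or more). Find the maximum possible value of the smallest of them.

If every one of the 14 were at least 13, the total would be at least 14 × 13 = 182 > 179.
Taking 3 copies of 12 and 11 copies of 13 gives exactly 179, so 12 is attained.

12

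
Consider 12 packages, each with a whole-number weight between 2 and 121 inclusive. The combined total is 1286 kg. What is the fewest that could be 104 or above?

Each value short of 104 is at most 103, costing at least 121 − 103 = 18 against the maximum total of 1452.
We can afford to lose at most 1452 − 1286 = 166, so at most ⌊166/18⌋ = 9 fall short, and at least 3 are ≥ 104.
Exactly 3 works: 3 values at 121 and 9 at 103 total 1290; lower one of the high values by 4 (still ≥ 104) to hit 1286.

3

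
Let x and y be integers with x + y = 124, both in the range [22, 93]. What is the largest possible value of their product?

With x + y fixed, xy peaks when the two are closest together.
Taking x = 62 and y = 62 (both in [22, 93]) gives xy = 3844.

3844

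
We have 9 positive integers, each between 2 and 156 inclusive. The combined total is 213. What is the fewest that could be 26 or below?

If only k of them are at most 26, the other 9 − k are at least 27, so the total is at least (9 − k)·27 + k·2.
This is ≤ 213, so (9 − k)·27 + 2k ≤ 213, which gives k ≥ 2.
Exactly 2 works: 2 values at 2 and 7 at 27 total 193; raise one of the low values by 20 (still ≤ 26) to hit 213.

2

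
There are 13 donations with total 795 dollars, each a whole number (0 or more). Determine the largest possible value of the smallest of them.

The average is 795/13 < 62, so some value is ≤ 61.
Equality holds with 11 values of 61 and 2 values of 62.

61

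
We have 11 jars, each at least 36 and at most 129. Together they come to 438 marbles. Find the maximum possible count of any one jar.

78

Maximizing one value means minimizing the remaining 10.
The other 10 contribute at least 10 × 36 = 360, leaving at most 438 − 360 = 78.
Since 78 ≤ 129, this is achievable: one at 78 and 10 at 36.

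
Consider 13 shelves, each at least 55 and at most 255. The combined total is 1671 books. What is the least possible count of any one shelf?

Minimizing one value means maximizing the remaining 12.
The other 12 can take up 12 × 255 = 3060 ≥ 1671 − 55, so one shelf can sit at its floor of 55.
Achievable: one at 55 and the other 12 totalling 1616, which fits since 12 × 55 ≤ 1616 ≤ 12 × 255.

55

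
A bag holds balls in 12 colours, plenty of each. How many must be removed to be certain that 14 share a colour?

In the worst case you draw 13 of each of the 12 colours: 12 × 13 = 156.
One more forces 14 of some colour, so 156 + 1 = 157.

157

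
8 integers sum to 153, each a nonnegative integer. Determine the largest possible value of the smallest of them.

The average is 153/8 < 20, so some value is ≤ 19.
Achievable: 7 of them at 19 and 1 at 20 total 153.

19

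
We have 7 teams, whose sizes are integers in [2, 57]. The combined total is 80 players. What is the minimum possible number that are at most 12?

1

Each value above 12 is at least 13, contributing at least 13 − 2 = 11 above the floor 2.
The sum exceeds the floor total 14 by 66, so at most ⌊66/11⌋ = 6 exceed 12, and at least 1 are ≤ 12.
Exactly 1 works: 1 value at 2 and 6 at 13 total 80.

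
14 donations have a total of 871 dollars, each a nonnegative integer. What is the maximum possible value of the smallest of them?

62

The 14 values sum to 871, so their minimum is at most ⌊871/14⌋ = 62.
Taking 11 copies of 62 and 3 copies of 63 gives exactly 871, so 62 is attained.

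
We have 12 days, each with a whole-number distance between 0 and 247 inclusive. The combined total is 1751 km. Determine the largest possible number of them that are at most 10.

Suppose k of them are at most 10. Those contribute at most 10 each and the rest at most 247 each.
So the total is at most 10k + 247(12 − k) = 2964 − 237k. This must still be ≥ 1751, so k ≤ 5.
k = 5 is achieved by 5 values at 10 and 7 at 247, total 1779; lower one of the 247's by 28 (still > 10) to reach 1751.

5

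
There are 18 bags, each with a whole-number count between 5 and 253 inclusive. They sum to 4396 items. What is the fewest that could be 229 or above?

Suppose at most 18 − j of them reach 229; then j values are ≤ 228 and the rest ≤ 253.
The total is then ≤ 228·j + 253·(18 − j) = 4554 − 25j. For this to be ≥ 4396 we need j ≤ 6, so at least 18 − 6 = 12 must reach 229.
Exactly 12 works: 12 values at 253 and 6 at 228 total 4404; lower one of the high values by 8 (still ≥ 229) to hit 4396.

12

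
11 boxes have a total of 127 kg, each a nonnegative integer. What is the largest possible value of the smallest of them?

The 11 values sum to 127, so their minimum is at most ⌊127/11⌋ = 11.
Equality holds with 5 values of 11 and 6 values of 12.

11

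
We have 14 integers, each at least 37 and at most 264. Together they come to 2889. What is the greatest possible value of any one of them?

264

Maximizing one value means minimizing the remaining 13.
The other 13 contribute at least 13 × 37 = 481, leaving at most 2889 − 481 = 2408.
But each integer is capped at 264, so the maximum is 264.
Achievable: one at 264 and the other 13 totalling 2625, which fits since 13 × 37 ≤ 2625 ≤ 13 × 264.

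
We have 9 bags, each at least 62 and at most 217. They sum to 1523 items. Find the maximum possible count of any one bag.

To make one bag as large as possible, make the other 8 as small as possible.
The other 8 contribute at least 8 × 62 = 496, leaving at most 1523 − 496 = 1027.
But each bag is capped at 217, so the maximum is 217.
Achievable: one at 217 and the other 8 totalling 1306, which fits since 8 × 62 ≤ 1306 ≤ 8 × 217.

217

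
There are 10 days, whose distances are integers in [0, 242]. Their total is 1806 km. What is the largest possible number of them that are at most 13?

Each value at 13 or below falls at least 242 − 13 = 229 short of the ceiling 242.
The ceiling total is 10 × 242 = 2420, and we need 1806, so at most ⌊(2420 − 1806)/229⌋ = 2 can be that low.
k = 2 is achieved by 2 values at 13 and 8 at 242, total 1962; lower one of the 242's by 156 (still > 13) to reach 1806.

2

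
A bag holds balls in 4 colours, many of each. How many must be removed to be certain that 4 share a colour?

13

In the worst case you draw 3 of each of the 4 colours: 4 × 3 = 12.
One more forces 4 of some colour, so 12 + 1 = 13.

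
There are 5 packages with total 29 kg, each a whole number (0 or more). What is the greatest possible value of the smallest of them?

If every one of the 5 were at least 6, the total would be at least 5 × 6 = 30 > 29.
Taking 1 copy of 5 and 4 copies of 6 gives exactly 29, so 5 is attained.

5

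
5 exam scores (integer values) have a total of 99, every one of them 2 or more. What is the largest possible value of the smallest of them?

19

If every one of the 5 were at least 20, the total would be at least 5 × 20 = 100 > 99.
Achievable: 1 of them at 19 and 4 at 20 total 99.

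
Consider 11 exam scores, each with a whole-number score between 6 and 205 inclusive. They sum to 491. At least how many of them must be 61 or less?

Let j be the number exceeding 61. Then the total is ≥ 62·j + 6·(11 − j) = 66 + 56j.
So 56j ≤ 425 and j ≤ 7; hence at least 11 − 7 = 4 are ≤ 61.
Exactly 4 works: 4 values at 6 and 7 at 62 total 458; raise one of the low values by 33 (still ≤ 61) to hit 491.

4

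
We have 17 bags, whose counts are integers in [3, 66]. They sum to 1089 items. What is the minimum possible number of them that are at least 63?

9

If only k of them are at least 63, the other 17 − k are at most 62, so the total is at most k·66 + (17 − k)·62.
This must reach 1089, so k·66 + (17 − k)·62 ≥ 1089, giving k ≥ 9.
Exactly 9 works: 9 values at 66 and 8 at 62 total 1090; lower one of the high values by 1 (still ≥ 63) to hit 1089.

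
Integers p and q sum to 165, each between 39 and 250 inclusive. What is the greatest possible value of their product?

6806

With p + q fixed, pq peaks when the two are closest together.
Taking p = 82 and q = 83 (both in [39, 250]) gives pq = 6806.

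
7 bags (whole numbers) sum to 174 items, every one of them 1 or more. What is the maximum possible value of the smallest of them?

If every one of the 7 were at least 25, the total would be at least 7 × 25 = 175 > 174.
Equality holds with 1 value of 24 and 6 values of 25.

24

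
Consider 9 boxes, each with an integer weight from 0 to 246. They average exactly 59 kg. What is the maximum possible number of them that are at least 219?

2

The total is 9 × 59 = 531.
Suppose k of them are at least 219. Those contribute at least 219 each and the other 9 − k at least 0 each.
So the total is at least 219k + 0(9 − k) = 0 + 219k. This must be ≤ 531, giving k ≤ 2.
k = 2 is achieved by 2 values at 219 and 7 at 0, total 438; add 93 to one value (staying below 219) to reach 531.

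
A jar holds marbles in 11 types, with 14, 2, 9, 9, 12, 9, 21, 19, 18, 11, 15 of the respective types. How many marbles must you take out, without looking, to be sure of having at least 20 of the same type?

In the worst case you take as many as possible of each type without reaching 20: 14 + 2 + 9 + 9 + 12 + 9 + 19 + 19 + 18 + 11 + 15 = 137.
The next one must give 20 of some type, so 137 + 1 = 138.

138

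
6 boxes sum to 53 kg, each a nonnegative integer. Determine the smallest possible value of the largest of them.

The average is 53/6 > 8, so not all 6 can be 8 or less; the largest is ≥ 9.
Equality holds with 5 values of 9 and 1 value of 8.

9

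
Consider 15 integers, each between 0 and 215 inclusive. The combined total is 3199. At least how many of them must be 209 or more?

12

If only k of them are at least 209, the other 15 − k are at most 208, so the total is at most k·215 + (15 − k)·208.
This must reach 3199, so k·215 + (15 − k)·208 ≥ 3199, giving k ≥ 12.
Exactly 12 works: 12 values at 215 and 3 at 208 total 3204; lower one of the high values by 5 (still ≥ 209) to hit 3199.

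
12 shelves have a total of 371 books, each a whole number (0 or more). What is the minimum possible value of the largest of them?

31

If every one of the 12 were at most 30, the total would be at most 12 × 30 = 360 < 371.
Equality holds with 11 values of 31 and 1 value of 30.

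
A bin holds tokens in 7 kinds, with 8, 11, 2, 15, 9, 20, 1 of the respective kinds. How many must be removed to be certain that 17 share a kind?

63

In the worst case you take as many as possible of each kind without reaching 17: 8 + 11 + 2 + 15 + 9 + 16 + 1 = 62.
The next one must give 17 of some kind, so 62 + 1 = 63.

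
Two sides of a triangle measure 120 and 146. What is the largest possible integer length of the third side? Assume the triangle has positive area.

The third side must be less than 120 + 146 = 266.
The largest integer below 266 is 265.

265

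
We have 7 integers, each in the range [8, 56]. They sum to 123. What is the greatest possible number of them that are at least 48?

Suppose k of them are at least 48. Those contribute at least 48 each and the other 7 − k at least 8 each.
So the total is at least 48k + 8(7 − k) = 56 + 40k. This must be ≤ 123, giving k ≤ 1.
k = 1 is achieved by 1 value at 48 and 6 at 8, total 96; add 27 to one value (staying below 48) to reach 123.

1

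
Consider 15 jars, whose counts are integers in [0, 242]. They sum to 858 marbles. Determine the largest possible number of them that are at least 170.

5

Suppose k of them are at least 170. Those contribute at least 170 each and the other 15 − k at least 0 each.
So the total is at least 170k + 0(15 − k) = 0 + 170k. This must be ≤ 858, giving k ≤ 5.
k = 5 is achieved by 5 values at 170 and 10 at 0, total 850; add 8 to one value (staying below 170) to reach 858.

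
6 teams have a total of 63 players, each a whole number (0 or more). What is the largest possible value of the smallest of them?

10

If every one of the 6 were at least 11, the total would be at least 6 × 11 = 66 > 63.
Equality holds with 3 values of 10 and 3 values of 11.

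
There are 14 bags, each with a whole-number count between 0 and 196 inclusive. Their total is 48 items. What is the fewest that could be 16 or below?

12

Let j be the number exceeding 16. Then the total is ≥ 17·j + 0·(14 − j) = 0 + 17j.
So 17j ≤ 48 and j ≤ 2; hence at least 14 − 2 = 12 are ≤ 16.
Exactly 12 works: 12 values at 0 and 2 at 17 total 34; raise one of the low values by 14 (still ≤ 16) to hit 48.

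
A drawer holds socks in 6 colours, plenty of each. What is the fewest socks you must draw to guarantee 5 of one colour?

25

You could draw 4 of every colour without reaching 5 of any — 24 in all.
One more forces 5 of some colour, so 24 + 1 = 25.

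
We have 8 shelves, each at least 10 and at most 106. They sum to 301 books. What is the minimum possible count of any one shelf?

To make one shelf as small as possible, make the other 7 as large as possible.
The other 7 can take up 7 × 106 = 742 ≥ 301 − 10, so one shelf can sit at its floor of 10.
Achievable: one at 10 and the other 7 totalling 291, which fits since 7 × 10 ≤ 291 ≤ 7 × 106.

10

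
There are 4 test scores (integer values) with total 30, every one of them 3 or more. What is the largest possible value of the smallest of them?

The average is 30/4 < 8, so some value is ≤ 7.
Taking 2 copies of 7 and 2 copies of 8 gives exactly 30, so 7 is attained.

7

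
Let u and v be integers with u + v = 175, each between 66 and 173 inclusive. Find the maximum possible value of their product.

7656

With u + v fixed, uv peaks when the two are closest together.
Taking u = 87 and v = 88 (both in [66, 173]) gives uv = 7656.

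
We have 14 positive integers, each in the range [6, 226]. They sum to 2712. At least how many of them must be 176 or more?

6

Suppose at most 14 − j of them reach 176; then j values are ≤ 175 and the rest ≤ 226.
The total is then ≤ 175·j + 226·(14 − j) = 3164 − 51j. For this to be ≥ 2712 we need j ≤ 8, so at least 14 − 8 = 6 must reach 176.
Exactly 6 works: 6 values at 226 and 8 at 175 total 2756; lower one of the high values by 44 (still ≥ 176) to hit 2712.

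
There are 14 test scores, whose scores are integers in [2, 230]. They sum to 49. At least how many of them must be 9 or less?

Each value above 9 is at least 10, contributing at least 10 − 2 = 8 above the floor 2.
The sum exceeds the floor total 28 by 21, so at most ⌊21/8⌋ = 2 exceed 9, and at least 12 are ≤ 9.
Exactly 12 works: 12 values at 2 and 2 at 10 total 44; raise one of the low values by 5 (still ≤ 9) to hit 49.

12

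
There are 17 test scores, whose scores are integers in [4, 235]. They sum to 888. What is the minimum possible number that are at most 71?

Let j be the number exceeding 71. Then the total is ≥ 72·j + 4·(17 − j) = 68 + 68j.
So 68j ≤ 820 and j ≤ 12; hence at least 17 − 12 = 5 are ≤ 71.
Exactly 5 works: 5 values at 4 and 12 at 72 total 884; raise one of the low values by 4 (still ≤ 71) to hit 888.

5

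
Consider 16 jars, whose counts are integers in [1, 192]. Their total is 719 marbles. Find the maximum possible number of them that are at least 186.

3

Suppose k of them are at least 186. Those contribute at least 186 each and the other 16 − k at least 1 each.
So the total is at least 186k + 1(16 − k) = 16 + 185k. This must be ≤ 719, giving k ≤ 3.
k = 3 is achieved by 3 values at 186 and 13 at 1, total 571; add 148 to one value (staying below 186) to reach 719.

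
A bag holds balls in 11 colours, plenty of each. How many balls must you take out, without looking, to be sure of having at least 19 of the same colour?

199

In the worst case you draw 18 of each of the 11 colours: 11 × 18 = 198.
One more forces 19 of some colour, so 198 + 1 = 199.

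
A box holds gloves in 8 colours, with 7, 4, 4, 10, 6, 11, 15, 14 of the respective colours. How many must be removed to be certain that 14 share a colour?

In the worst case you take as many as possible of each colour without reaching 14: 7 + 4 + 4 + 10 + 6 + 11 + 13 + 13 = 68.
The next one must give 14 of some colour, so 68 + 1 = 69.

69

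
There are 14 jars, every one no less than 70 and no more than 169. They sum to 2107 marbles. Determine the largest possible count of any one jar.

Maximizing one value means minimizing the remaining 13.
The other 13 contribute at least 13 × 70 = 910, leaving at most 2107 − 910 = 1197.
But each jar is capped at 169, so the maximum is 169.
Achievable: one at 169 and the other 13 totalling 1938, which fits since 13 × 70 ≤ 1938 ≤ 13 × 169.

169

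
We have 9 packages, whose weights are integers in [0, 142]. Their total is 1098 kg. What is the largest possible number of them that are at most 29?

1

Suppose k of them are at most 29. Those contribute at most 29 each and the rest at most 142 each.
So the total is at most 29k + 142(9 − k) = 1278 − 113k. This must still be ≥ 1098, so k ≤ 1.
k = 1 is achieved by 1 value at 29 and 8 at 142, total 1165; lower one of the 142's by 67 (still > 29) to reach 1098.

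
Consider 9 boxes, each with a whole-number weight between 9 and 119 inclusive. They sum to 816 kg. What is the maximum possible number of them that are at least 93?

8

With k values at 93 or above and the rest at least 9, the sum is at least 81 + 84k.
Since the sum is 816, we need 84k ≤ 735, i.e. k ≤ 8.
k = 8 is achieved by 8 values at 93 and 1 at 9, total 753; add 63 to one value (staying below 93) to reach 816.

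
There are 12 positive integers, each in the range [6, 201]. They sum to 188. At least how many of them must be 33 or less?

8

Each value above 33 is at least 34, contributing at least 34 − 6 = 28 above the floor 6.
The sum exceeds the floor total 72 by 116, so at most ⌊116/28⌋ = 4 exceed 33, and at least 8 are ≤ 33.
Exactly 8 works: 8 values at 6 and 4 at 34 total 184; raise one of the low values by 4 (still ≤ 33) to hit 188.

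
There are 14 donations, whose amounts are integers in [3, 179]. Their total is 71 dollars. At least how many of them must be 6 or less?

Let j be the number exceeding 6. Then the total is ≥ 7·j + 3·(14 − j) = 42 + 4j.
So 4j ≤ 29 and j ≤ 7; hence at least 14 − 7 = 7 are ≤ 6.
Exactly 7 works: 7 values at 3 and 7 at 7 total 70; raise one of the low values by 1 (still ≤ 6) to hit 71.

7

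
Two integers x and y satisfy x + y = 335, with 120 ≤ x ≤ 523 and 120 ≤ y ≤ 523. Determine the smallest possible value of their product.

xy = x(335 − x) is concave in x, so over [120, 215] it is minimized at an endpoint.
At the endpoint x = 120, y = 335 − 120 = 215, so xy = 120 × 215 = 25800.

25800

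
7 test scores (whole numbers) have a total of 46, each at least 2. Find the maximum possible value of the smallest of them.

6

The average is 46/7 < 7, so some value is ≤ 6.
Achievable: 3 of them at 6 and 4 at 7 total 46.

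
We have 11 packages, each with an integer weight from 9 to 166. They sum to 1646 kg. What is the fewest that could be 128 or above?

7

If only k of them are at least 128, the other 11 − k are at most 127, so the total is at most k·166 + (11 − k)·127.
This must reach 1646, so k·166 + (11 − k)·127 ≥ 1646, giving k ≥ 7.
Exactly 7 works: 7 values at 166 and 4 at 127 total 1670; lower one of the high values by 24 (still ≥ 128) to hit 1646.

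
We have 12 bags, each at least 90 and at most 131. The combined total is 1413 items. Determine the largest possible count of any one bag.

To make one bag as large as possible, make the other 11 as small as possible.
The other 11 contribute at least 11 × 90 = 990, leaving at most 1413 − 990 = 423.
But each bag is capped at 131, so the maximum is 131.
Achievable: one at 131 and the other 11 totalling 1282, which fits since 11 × 90 ≤ 1282 ≤ 11 × 131.

131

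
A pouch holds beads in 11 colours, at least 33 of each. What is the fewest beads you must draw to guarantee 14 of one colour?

You could draw 13 of every colour without reaching 14 of any — 143 in all.
One more forces 14 of some colour, so 143 + 1 = 144.

144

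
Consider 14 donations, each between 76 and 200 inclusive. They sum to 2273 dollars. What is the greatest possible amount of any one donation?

200

Maximizing one value means minimizing the remaining 13.
The other 13 contribute at least 13 × 76 = 988, leaving at most 2273 − 988 = 1285.
But each donation is capped at 200, so the maximum is 200.
Achievable: one at 200 and the other 13 totalling 2073, which fits since 13 × 76 ≤ 2073 ≤ 13 × 200.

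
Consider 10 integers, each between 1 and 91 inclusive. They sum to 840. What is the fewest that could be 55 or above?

9

If only k of them are at least 55, the other 10 − k are at most 54, so the total is at most k·91 + (10 − k)·54.
This must reach 840, so k·91 + (10 − k)·54 ≥ 840, giving k ≥ 9.
Exactly 9 works: 9 values at 91 and 1 at 54 total 873; lower one of the high values by 33 (still ≥ 55) to hit 840.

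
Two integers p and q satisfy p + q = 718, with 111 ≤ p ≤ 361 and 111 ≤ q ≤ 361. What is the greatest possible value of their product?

pq = p(718 − p) is maximized when p is as near 718/2 as the bounds allow.
Taking p = 359 and q = 359 (both in [111, 361]) gives pq = 128881.

128881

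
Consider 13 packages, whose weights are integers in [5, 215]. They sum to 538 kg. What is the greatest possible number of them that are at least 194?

2

Suppose k of them are at least 194. Those contribute at least 194 each and the other 13 − k at least 5 each.
So the total is at least 194k + 5(13 − k) = 65 + 189k. This must be ≤ 538, giving k ≤ 2.
k = 2 is achieved by 2 values at 194 and 11 at 5, total 443; add 95 to one value (staying below 194) to reach 538.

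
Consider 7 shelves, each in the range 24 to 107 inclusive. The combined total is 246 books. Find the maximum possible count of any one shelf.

102

To make one shelf as large as possible, make the other 6 as small as possible.
The other 6 contribute at least 6 × 24 = 144, leaving at most 246 − 144 = 102.
Since 102 ≤ 107, this is achievable: one at 102 and 6 at 24.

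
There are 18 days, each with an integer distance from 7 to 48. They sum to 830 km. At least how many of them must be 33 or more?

16

Each value short of 33 is at most 32, costing at least 48 − 32 = 16 against the maximum total of 864.
We can afford to lose at most 864 − 830 = 34, so at most ⌊34/16⌋ = 2 fall short, and at least 16 are ≥ 33.
Exactly 16 works: 16 values at 48 and 2 at 32 total 832; lower one of the high values by 2 (still ≥ 33) to hit 830.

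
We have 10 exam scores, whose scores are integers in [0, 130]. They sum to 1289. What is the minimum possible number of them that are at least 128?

7

Each value short of 128 is at most 127, costing at least 130 − 127 = 3 against the maximum total of 1300.
We can afford to lose at most 1300 − 1289 = 11, so at most ⌊11/3⌋ = 3 fall short, and at least 7 are ≥ 128.
Exactly 7 works: 7 values at 130 and 3 at 127 total 1291; lower one of the high values by 2 (still ≥ 128) to hit 1289.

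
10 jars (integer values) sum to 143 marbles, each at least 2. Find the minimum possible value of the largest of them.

15

Some value must be at least ⌈143/10⌉ = 15, since 10 × 14 = 140 < 143.
Equality holds with 3 values of 15 and 7 values of 14.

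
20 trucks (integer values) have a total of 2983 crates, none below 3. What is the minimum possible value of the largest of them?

150

Some value must be at least ⌈2983/20⌉ = 150, since 20 × 149 = 2980 < 2983.
Achievable: 3 of them at 150 and 17 at 149 total 2983.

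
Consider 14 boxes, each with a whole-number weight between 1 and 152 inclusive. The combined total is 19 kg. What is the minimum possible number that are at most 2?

12

Each value above 2 is at least 3, contributing at least 3 − 1 = 2 above the floor 1.
The sum exceeds the floor total 14 by 5, so at most ⌊5/2⌋ = 2 exceed 2, and at least 12 are ≤ 2.
Exactly 12 works: 12 values at 1 and 2 at 3 total 18; raise one of the low values by 1 (still ≤ 2) to hit 19.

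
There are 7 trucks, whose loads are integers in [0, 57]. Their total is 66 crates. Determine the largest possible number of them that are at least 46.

Suppose k of them are at least 46. Those contribute at least 46 each and the other 7 − k at least 0 each.
So the total is at least 46k + 0(7 − k) = 0 + 46k. This must be ≤ 66, giving k ≤ 1.
k = 1 is achieved by 1 value at 46 and 6 at 0, total 46; add 20 to one value (staying below 46) to reach 66.

1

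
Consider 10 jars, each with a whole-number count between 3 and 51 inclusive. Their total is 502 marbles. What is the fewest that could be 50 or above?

If only k of them are at least 50, the other 10 − k are at most 49, so the total is at most k·51 + (10 − k)·49.
This must reach 502, so k·51 + (10 − k)·49 ≥ 502, giving k ≥ 6.
Exactly 6 works: 6 values at 51 and 4 at 49 total 502.

6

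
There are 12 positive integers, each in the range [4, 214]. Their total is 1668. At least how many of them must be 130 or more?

2

If only k of them are at least 130, the other 12 − k are at most 129, so the total is at most k·214 + (12 − k)·129.
This must reach 1668, so k·214 + (12 − k)·129 ≥ 1668, giving k ≥ 2.
Exactly 2 works: 2 values at 214 and 10 at 129 total 1718; lower one of the high values by 50 (still ≥ 130) to hit 1668.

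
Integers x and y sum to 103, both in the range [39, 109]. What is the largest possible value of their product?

With x + y fixed, xy peaks when the two are closest together.
Taking x = 51 and y = 52 (both in [39, 109]) gives xy = 2652.

2652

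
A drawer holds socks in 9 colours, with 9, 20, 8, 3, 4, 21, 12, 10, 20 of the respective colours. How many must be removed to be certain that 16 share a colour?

In the worst case you take as many as possible of each colour without reaching 16: 9 + 15 + 8 + 3 + 4 + 15 + 12 + 10 + 15 = 91.
The next one must give 16 of some colour, so 91 + 1 = 92.

92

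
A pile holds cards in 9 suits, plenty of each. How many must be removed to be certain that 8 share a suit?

In the worst case you draw 7 of each of the 9 suits: 9 × 7 = 63.
One more forces 8 of some suit, so 63 + 1 = 64.

64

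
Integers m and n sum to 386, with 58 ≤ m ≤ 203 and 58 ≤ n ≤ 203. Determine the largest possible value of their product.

37249

mn = m(386 − m) is maximized when m is as near 386/2 as the bounds allow.
Taking m = 193 and n = 193 (both in [58, 203]) gives mn = 37249.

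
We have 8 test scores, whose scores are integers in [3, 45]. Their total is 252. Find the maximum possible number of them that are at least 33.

Suppose k of them are at least 33. Those contribute at least 33 each and the other 8 − k at least 3 each.
So the total is at least 33k + 3(8 − k) = 24 + 30k. This must be ≤ 252, giving k ≤ 7.
k = 7 is achieved by 7 values at 33 and 1 at 3, total 234; add 18 to one value (staying below 33) to reach 252.

7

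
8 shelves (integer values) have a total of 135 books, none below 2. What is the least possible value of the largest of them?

17

If every one of the 8 were at most 16, the total would be at most 8 × 16 = 128 < 135.
Taking 1 copy of 16 and 7 copies of 17 gives exactly 135, so 17 is attained.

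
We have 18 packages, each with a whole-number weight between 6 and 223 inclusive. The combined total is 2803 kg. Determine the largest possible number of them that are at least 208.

If k of the values are ≥ 208, the total is ≥ 208k + 6(18 − k).
Setting 208k + 6(18 − k) ≤ 2803 gives 202k ≤ 2695, so k ≤ 13.
k = 13 is achieved by 13 values at 208 and 5 at 6, total 2734; add 69 to one value (staying below 208) to reach 2803.

13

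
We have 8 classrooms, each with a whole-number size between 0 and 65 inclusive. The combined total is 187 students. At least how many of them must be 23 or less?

Let j be the number exceeding 23. Then the total is ≥ 24·j + 0·(8 − j) = 0 + 24j.
So 24j ≤ 187 and j ≤ 7; hence at least 8 − 7 = 1 are ≤ 23.
Exactly 1 works: 1 value at 0 and 7 at 24 total 168; raise one of the low values by 19 (still ≤ 23) to hit 187.

1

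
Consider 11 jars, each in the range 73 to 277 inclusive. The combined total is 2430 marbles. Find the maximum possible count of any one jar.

277

To make one jar as large as possible, make the other 10 as small as possible.
The other 10 contribute at least 10 × 73 = 730, leaving at most 2430 − 730 = 1700.
But each jar is capped at 277, so the maximum is 277.
Achievable: one at 277 and the other 10 totalling 2153, which fits since 10 × 73 ≤ 2153 ≤ 10 × 277.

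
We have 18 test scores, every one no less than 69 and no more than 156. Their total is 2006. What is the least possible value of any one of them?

69

To make one score as small as possible, make the other 17 as large as possible.
The other 17 can take up 17 × 156 = 2652 ≥ 2006 − 69, so one score can sit at its floor of 69.
Achievable: one at 69 and the other 17 totalling 1937, which fits since 17 × 69 ≤ 1937 ≤ 17 × 156.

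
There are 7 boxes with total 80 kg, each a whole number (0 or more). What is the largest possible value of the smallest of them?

11

The average is 80/7 < 12, so some value is ≤ 11.
Equality holds with 4 values of 11 and 3 values of 12.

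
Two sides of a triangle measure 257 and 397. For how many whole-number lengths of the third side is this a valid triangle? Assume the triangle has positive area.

513

The triangle inequality gives |257 − 397| < c < 257 + 397, i.e. 140 < c < 654.
So c can be any integer from 141 to 653: 513 values.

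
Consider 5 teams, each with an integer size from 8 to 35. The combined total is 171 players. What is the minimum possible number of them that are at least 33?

4

If only k of them are at least 33, the other 5 − k are at most 32, so the total is at most k·35 + (5 − k)·32.
This must reach 171, so k·35 + (5 − k)·32 ≥ 171, giving k ≥ 4.
Exactly 4 works: 4 values at 35 and 1 at 32 total 172; lower one of the high values by 1 (still ≥ 33) to hit 171.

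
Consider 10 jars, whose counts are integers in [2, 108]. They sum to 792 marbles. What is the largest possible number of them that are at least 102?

If k of the values are ≥ 102, the total is ≥ 102k + 2(10 − k).
Setting 102k + 2(10 − k) ≤ 792 gives 100k ≤ 772, so k ≤ 7.
k = 7 is achieved by 7 values at 102 and 3 at 2, total 720; add 72 to one value (staying below 102) to reach 792.

7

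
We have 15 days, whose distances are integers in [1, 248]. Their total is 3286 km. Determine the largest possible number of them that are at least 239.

Suppose k of them are at least 239. Those contribute at least 239 each and the other 15 − k at least 1 each.
So the total is at least 239k + 1(15 − k) = 15 + 238k. This must be ≤ 3286, giving k ≤ 13.
k = 13 is achieved by 13 values at 239 and 2 at 1, total 3109; add 177 to one value (staying below 239) to reach 3286.

13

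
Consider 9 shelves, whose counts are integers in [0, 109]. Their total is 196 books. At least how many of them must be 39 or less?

Let j be the number exceeding 39. Then the total is ≥ 40·j + 0·(9 − j) = 0 + 40j.
So 40j ≤ 196 and j ≤ 4; hence at least 9 − 4 = 5 are ≤ 39.
Exactly 5 works: 5 values at 0 and 4 at 40 total 160; raise one of the low values by 36 (still ≤ 39) to hit 196.

5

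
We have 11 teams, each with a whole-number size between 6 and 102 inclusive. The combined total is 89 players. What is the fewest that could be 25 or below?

Each value above 25 is at least 26, contributing at least 26 − 6 = 20 above the floor 6.
The sum exceeds the floor total 66 by 23, so at most ⌊23/20⌋ = 1 exceed 25, and at least 10 are ≤ 25.
Exactly 10 works: 10 values at 6 and 1 at 26 total 86; raise one of the low values by 3 (still ≤ 25) to hit 89.

10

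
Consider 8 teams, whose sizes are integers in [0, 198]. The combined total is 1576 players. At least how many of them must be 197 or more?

Suppose at most 8 − j of them reach 197; then j values are ≤ 196 and the rest ≤ 198.
The total is then ≤ 196·j + 198·(8 − j) = 1584 − 2j. For this to be ≥ 1576 we need j ≤ 4, so at least 8 − 4 = 4 must reach 197.
Exactly 4 works: 4 values at 198 and 4 at 196 total 1576.

4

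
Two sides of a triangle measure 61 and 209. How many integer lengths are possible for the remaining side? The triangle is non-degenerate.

121

The triangle inequality gives |61 − 209| < c < 61 + 209, i.e. 148 < c < 270.
So c can be any integer from 149 to 269: 121 values.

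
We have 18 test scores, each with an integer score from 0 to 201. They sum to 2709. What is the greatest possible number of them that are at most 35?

5

Each value at 35 or below falls at least 201 − 35 = 166 short of the ceiling 201.
The ceiling total is 18 × 201 = 3618, and we need 2709, so at most ⌊(3618 − 2709)/166⌋ = 5 can be that low.
k = 5 is achieved by 5 values at 35 and 13 at 201, total 2788; lower one of the 201's by 79 (still > 35) to reach 2709.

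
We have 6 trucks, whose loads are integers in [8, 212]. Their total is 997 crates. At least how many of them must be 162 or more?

Suppose at most 6 − j of them reach 162; then j values are ≤ 161 and the rest ≤ 212.
The total is then ≤ 161·j + 212·(6 − j) = 1272 − 51j. For this to be ≥ 997 we need j ≤ 5, so at least 6 − 5 = 1 must reach 162.
Exactly 1 works: 1 value at 212 and 5 at 161 total 1017; lower one of the high values by 20 (still ≥ 162) to hit 997.

1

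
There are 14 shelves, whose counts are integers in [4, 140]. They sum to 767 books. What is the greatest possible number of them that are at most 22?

10

Each value at 22 or below falls at least 140 − 22 = 118 short of the ceiling 140.
The ceiling total is 14 × 140 = 1960, and we need 767, so at most ⌊(1960 − 767)/118⌋ = 10 can be that low.
k = 10 is achieved by 10 values at 22 and 4 at 140, total 780; lower one of the 140's by 13 (still > 22) to reach 767.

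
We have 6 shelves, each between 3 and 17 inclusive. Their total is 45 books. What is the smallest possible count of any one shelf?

3

Minimizing one value means maximizing the remaining 5.
The other 5 can take up 5 × 17 = 85 ≥ 45 − 3, so one shelf can sit at its floor of 3.
Achievable: one at 3 and the other 5 totalling 42, which fits since 5 × 3 ≤ 42 ≤ 5 × 17.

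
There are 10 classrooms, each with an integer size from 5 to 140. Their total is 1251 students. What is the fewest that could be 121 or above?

3

Suppose at most 10 − j of them reach 121; then j values are ≤ 120 and the rest ≤ 140.
The total is then ≤ 120·j + 140·(10 − j) = 1400 − 20j. For this to be ≥ 1251 we need j ≤ 7, so at least 10 − 7 = 3 must reach 121.
Exactly 3 works: 3 values at 140 and 7 at 120 total 1260; lower one of the high values by 9 (still ≥ 121) to hit 1251.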